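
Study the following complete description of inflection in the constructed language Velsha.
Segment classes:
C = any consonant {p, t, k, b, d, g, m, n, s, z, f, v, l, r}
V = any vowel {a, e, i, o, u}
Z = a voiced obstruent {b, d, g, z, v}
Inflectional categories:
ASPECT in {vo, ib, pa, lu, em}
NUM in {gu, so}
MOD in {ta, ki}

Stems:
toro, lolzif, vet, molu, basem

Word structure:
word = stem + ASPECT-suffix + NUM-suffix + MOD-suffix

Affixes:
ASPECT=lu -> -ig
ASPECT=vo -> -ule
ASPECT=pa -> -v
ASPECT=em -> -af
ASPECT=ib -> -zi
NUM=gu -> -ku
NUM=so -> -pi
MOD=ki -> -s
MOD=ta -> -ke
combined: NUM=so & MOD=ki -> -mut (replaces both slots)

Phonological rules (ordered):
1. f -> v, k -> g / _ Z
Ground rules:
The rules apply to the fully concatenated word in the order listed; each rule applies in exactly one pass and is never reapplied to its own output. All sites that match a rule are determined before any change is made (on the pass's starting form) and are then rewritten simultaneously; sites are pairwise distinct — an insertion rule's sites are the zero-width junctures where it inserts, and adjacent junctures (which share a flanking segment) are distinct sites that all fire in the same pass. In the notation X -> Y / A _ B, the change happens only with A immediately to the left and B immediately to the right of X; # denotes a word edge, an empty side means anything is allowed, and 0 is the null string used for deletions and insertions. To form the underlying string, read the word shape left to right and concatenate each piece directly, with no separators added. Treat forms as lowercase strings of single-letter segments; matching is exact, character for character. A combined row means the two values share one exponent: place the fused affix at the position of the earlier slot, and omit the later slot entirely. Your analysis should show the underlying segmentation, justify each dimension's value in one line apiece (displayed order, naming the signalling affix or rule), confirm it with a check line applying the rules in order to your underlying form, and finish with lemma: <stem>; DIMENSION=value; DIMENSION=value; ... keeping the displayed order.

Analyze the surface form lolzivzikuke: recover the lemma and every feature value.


underlying: lolzif-zi-ku-ke
ASPECT=ib - signalled by the affix -zi
NUM=gu - signalled by the affix -ku
MOD=ta - signalled by the affix -ke
check: lolzifzikuke -> lolzivzikuke
lemma: lolzif; ASPECT=ib; NUM=gu; MOD=ta


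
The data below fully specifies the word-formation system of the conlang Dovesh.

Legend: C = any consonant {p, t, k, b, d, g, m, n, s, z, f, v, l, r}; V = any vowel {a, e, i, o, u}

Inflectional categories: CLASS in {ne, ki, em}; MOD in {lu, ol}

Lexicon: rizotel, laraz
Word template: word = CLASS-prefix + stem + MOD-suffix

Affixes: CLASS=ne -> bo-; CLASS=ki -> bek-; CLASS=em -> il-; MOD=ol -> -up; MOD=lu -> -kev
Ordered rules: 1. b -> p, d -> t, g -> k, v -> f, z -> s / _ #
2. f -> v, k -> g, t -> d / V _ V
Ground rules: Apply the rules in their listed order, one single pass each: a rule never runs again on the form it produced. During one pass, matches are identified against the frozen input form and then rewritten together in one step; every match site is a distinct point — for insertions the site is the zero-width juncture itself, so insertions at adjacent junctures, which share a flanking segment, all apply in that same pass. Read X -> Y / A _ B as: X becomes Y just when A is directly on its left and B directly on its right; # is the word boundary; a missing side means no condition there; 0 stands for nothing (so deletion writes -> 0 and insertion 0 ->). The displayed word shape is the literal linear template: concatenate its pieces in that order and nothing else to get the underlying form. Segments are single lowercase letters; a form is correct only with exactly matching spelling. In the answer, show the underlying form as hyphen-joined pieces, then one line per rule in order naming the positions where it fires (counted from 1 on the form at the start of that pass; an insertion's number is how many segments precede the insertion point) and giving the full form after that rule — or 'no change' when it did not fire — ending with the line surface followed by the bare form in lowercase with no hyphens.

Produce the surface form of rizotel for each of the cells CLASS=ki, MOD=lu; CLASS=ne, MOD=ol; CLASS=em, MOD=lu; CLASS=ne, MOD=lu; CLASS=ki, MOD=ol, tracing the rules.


cell CLASS=ki, MOD=lu:
underlying: bek-rizotel-kev
1. b -> p, d -> t, g -> k, v -> f, z -> s / _ #: fires at position(s) 13: bekrizotelkef
2. f -> v, k -> g, t -> d / V _ V: fires at position(s) 8: bekrizodelkef
surface: bekrizodelkef

cell CLASS=ne, MOD=ol:
underlying: bo-rizotel-up
1. b -> p, d -> t, g -> k, v -> f, z -> s / _ #: no change
2. f -> v, k -> g, t -> d / V _ V: fires at position(s) 7: borizodelup
surface: borizodelup

cell CLASS=em, MOD=lu:
underlying: il-rizotel-kev
1. b -> p, d -> t, g -> k, v -> f, z -> s / _ #: fires at position(s) 12: ilrizotelkef
2. f -> v, k -> g, t -> d / V _ V: fires at position(s) 7: ilrizodelkef
surface: ilrizodelkef

cell CLASS=ne, MOD=lu:
underlying: bo-rizotel-kev
1. b -> p, d -> t, g -> k, v -> f, z -> s / _ #: fires at position(s) 12: borizotelkef
2. f -> v, k -> g, t -> d / V _ V: fires at position(s) 7: borizodelkef
surface: borizodelkef

cell CLASS=ki, MOD=ol:
underlying: bek-rizotel-up
1. b -> p, d -> t, g -> k, v -> f, z -> s / _ #: no change
2. f -> v, k -> g, t -> d / V _ V: fires at position(s) 8: bekrizodelup
surface: bekrizodelup


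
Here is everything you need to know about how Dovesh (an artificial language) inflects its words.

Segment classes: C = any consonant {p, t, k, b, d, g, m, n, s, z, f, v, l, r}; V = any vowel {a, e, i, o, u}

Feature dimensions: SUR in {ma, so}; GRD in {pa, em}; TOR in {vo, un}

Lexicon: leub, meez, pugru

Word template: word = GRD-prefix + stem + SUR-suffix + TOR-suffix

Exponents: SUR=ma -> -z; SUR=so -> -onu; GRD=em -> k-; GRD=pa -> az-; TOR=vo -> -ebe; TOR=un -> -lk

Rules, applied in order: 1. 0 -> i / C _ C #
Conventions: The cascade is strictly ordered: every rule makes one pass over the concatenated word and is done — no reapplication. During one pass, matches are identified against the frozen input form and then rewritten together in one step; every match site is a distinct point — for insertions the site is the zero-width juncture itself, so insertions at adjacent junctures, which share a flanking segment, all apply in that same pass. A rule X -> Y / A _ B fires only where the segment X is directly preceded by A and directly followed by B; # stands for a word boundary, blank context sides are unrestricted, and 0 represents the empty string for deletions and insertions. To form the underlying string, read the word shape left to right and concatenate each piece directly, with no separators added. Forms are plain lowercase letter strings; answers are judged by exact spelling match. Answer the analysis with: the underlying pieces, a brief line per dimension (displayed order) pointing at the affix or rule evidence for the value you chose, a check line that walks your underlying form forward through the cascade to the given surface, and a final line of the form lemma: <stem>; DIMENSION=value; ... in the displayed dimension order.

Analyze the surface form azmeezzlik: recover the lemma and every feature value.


underlying: az-meez-z-lk
SUR=ma - signalled by the affix -z
GRD=pa - signalled by the affix az-
TOR=un - signalled by the affix -lk
check: azmeezzlk -> azmeezzlik
lemma: meez; SUR=ma; GRD=pa; TOR=un


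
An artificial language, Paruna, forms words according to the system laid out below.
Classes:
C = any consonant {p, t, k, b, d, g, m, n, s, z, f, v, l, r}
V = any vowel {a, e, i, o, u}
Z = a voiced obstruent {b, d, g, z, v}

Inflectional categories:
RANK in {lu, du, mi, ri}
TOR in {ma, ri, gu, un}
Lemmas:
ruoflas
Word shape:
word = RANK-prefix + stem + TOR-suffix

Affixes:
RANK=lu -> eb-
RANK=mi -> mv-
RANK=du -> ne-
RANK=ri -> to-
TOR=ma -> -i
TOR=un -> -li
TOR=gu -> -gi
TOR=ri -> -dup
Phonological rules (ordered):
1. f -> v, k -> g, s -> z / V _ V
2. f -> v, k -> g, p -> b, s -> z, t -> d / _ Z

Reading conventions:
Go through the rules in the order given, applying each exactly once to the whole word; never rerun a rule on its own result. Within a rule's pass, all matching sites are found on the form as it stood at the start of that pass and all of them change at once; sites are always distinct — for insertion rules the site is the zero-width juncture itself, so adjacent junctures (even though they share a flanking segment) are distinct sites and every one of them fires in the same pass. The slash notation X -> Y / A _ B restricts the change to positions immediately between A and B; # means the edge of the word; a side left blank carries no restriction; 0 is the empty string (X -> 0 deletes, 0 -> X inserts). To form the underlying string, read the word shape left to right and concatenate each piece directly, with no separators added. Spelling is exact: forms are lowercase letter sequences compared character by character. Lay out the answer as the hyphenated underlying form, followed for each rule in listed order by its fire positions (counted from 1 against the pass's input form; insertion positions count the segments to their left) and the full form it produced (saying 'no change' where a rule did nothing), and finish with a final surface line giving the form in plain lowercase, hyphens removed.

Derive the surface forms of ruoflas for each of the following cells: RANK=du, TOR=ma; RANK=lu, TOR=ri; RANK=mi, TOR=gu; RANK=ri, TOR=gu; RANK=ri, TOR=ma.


cell RANK=du, TOR=ma:
underlying: ne-ruoflas-i
1. f -> v, k -> g, s -> z / V _ V: fires at position(s) 9: neruoflazi
2. f -> v, k -> g, p -> b, s -> z, t -> d / _ Z: no change
surface: neruoflazi

cell RANK=lu, TOR=ri:
underlying: eb-ruoflas-dup
1. f -> v, k -> g, s -> z / V _ V: no change
2. f -> v, k -> g, p -> b, s -> z, t -> d / _ Z: fires at position(s) 9: ebruoflazdup
surface: ebruoflazdup

cell RANK=mi, TOR=gu:
underlying: mv-ruoflas-gi
1. f -> v, k -> g, s -> z / V _ V: no change
2. f -> v, k -> g, p -> b, s -> z, t -> d / _ Z: fires at position(s) 9: mvruoflazgi
surface: mvruoflazgi

cell RANK=ri, TOR=gu:
underlying: to-ruoflas-gi
1. f -> v, k -> g, s -> z / V _ V: no change
2. f -> v, k -> g, p -> b, s -> z, t -> d / _ Z: fires at position(s) 9: toruoflazgi
surface: toruoflazgi

cell RANK=ri, TOR=ma:
underlying: to-ruoflas-i
1. f -> v, k -> g, s -> z / V _ V: fires at position(s) 9: toruoflazi
2. f -> v, k -> g, p -> b, s -> z, t -> d / _ Z: no change
surface: toruoflazi


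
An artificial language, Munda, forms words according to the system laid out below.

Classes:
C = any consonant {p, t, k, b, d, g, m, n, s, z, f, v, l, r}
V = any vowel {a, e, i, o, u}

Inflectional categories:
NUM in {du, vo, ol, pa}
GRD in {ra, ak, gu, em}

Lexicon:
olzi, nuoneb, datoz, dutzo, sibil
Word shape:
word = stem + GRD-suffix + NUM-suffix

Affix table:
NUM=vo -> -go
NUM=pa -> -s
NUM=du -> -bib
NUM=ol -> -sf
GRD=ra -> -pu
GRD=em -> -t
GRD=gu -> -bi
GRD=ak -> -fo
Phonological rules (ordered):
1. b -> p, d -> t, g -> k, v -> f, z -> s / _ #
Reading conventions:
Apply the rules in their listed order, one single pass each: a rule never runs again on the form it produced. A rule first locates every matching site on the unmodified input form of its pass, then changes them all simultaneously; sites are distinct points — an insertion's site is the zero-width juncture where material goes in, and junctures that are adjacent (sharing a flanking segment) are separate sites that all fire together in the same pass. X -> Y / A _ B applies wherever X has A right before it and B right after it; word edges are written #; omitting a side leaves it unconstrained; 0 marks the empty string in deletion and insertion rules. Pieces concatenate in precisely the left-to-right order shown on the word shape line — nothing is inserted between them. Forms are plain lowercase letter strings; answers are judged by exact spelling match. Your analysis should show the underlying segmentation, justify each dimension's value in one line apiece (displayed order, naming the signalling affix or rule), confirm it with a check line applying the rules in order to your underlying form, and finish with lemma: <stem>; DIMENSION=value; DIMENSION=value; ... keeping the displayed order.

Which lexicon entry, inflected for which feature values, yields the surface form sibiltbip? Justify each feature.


underlying: sibil-t-bib
NUM=du - signalled by the affix -bib
GRD=em - signalled by the affix -t
check: sibiltbib -> sibiltbip
lemma: sibil; NUM=du; GRD=em


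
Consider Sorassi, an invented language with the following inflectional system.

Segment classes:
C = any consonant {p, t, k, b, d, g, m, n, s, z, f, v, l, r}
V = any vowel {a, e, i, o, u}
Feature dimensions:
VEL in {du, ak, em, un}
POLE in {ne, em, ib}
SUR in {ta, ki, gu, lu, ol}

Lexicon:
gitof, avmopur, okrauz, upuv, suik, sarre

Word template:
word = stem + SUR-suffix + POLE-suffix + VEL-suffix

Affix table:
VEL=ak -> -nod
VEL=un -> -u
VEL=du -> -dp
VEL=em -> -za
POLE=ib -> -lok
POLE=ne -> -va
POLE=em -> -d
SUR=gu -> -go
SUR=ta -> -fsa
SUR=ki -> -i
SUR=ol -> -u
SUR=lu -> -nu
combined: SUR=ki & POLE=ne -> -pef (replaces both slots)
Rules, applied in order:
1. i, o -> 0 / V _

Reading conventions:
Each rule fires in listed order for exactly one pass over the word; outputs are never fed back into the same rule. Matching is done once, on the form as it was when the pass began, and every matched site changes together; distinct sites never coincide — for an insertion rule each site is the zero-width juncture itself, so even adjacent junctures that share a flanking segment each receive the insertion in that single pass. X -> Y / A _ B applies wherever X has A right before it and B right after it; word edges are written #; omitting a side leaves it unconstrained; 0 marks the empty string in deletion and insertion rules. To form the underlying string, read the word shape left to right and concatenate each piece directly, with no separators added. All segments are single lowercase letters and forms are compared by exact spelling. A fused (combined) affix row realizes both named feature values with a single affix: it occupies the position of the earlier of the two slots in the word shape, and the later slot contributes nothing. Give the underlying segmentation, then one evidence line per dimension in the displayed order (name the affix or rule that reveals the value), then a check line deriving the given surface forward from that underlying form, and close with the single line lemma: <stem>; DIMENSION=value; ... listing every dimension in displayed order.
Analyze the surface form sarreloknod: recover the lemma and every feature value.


underlying: sarre-i-lok-nod
VEL=ak - signalled by the affix -nod
POLE=ib - signalled by the affix -lok
SUR=ki - signalled by the affix -i
check: sarreiloknod -> sarreloknod
lemma: sarre; VEL=ak; POLE=ib; SUR=ki


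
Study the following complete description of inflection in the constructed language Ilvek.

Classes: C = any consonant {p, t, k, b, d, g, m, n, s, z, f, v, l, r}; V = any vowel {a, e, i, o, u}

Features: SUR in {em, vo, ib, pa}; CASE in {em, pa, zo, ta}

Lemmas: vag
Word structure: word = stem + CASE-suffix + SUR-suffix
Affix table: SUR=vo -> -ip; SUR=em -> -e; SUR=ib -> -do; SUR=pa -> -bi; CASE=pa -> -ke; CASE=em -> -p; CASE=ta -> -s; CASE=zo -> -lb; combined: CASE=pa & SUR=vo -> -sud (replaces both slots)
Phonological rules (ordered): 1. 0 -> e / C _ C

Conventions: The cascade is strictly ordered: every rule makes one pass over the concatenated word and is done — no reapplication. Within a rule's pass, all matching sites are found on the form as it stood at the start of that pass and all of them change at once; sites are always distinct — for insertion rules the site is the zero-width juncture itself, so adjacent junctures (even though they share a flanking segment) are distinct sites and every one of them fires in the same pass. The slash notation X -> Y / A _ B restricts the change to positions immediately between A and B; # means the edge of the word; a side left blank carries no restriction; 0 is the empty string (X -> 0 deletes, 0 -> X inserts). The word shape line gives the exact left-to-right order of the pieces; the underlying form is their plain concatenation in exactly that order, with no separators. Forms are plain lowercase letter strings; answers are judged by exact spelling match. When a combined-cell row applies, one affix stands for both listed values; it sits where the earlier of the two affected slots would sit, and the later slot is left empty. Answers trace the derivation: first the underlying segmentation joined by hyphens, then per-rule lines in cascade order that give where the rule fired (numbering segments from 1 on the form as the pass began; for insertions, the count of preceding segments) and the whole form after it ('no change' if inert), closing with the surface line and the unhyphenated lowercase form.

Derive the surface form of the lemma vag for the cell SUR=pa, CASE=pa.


underlying: vag-ke-bi
1. 0 -> e / C _ C: inserts after position(s) 3: vagekebi
surface: vagekebi


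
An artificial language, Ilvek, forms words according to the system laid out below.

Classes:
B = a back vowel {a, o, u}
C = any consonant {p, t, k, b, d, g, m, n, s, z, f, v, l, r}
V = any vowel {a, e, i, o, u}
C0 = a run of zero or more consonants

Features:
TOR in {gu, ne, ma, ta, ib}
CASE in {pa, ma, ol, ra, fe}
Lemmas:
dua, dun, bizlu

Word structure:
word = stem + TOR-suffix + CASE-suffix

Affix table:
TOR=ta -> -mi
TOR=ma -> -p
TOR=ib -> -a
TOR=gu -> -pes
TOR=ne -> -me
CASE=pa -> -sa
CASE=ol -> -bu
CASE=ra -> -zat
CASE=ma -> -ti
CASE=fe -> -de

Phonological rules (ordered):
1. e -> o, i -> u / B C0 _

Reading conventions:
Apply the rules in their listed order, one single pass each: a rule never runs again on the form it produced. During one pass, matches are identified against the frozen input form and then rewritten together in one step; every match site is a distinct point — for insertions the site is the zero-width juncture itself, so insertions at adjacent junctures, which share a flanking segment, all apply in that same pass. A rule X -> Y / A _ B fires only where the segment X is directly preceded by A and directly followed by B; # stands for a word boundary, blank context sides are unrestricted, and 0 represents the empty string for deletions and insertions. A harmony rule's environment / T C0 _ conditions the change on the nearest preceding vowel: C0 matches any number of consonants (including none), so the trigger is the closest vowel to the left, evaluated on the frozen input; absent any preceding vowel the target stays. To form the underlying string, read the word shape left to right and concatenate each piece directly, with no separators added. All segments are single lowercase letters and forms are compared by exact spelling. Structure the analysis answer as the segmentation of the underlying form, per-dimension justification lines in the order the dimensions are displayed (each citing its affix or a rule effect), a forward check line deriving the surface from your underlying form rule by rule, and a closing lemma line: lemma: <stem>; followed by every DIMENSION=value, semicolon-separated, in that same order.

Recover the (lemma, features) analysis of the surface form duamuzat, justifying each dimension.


underlying: dua-mi-zat
TOR=ta - signalled by the affix -mi
CASE=ra - signalled by the affix -zat
check: duamizat -> duamuzat
lemma: dua; TOR=ta; CASE=ra


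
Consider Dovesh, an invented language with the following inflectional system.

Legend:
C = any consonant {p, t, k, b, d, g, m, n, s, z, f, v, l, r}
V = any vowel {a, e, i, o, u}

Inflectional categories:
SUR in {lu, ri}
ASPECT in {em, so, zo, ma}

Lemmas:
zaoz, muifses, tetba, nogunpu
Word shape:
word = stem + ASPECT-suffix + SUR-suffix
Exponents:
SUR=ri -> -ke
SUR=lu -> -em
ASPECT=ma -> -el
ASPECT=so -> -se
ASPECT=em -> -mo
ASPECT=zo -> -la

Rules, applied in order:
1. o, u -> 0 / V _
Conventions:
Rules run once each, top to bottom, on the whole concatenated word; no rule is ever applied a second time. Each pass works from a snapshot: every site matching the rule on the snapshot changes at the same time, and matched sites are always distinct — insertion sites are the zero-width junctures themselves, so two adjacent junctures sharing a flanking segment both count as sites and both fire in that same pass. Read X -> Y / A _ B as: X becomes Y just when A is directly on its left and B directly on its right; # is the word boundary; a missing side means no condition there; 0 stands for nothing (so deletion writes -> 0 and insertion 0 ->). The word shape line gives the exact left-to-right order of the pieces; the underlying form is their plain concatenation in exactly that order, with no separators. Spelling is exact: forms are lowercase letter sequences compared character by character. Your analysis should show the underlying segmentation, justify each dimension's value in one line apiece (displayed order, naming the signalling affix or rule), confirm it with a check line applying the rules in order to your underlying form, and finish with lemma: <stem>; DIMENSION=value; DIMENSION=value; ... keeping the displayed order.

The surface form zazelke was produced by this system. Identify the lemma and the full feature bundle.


underlying: zaoz-el-ke
SUR=ri - signalled by the affix -ke
ASPECT=ma - signalled by the affix -el
check: zaozelke -> zazelke
lemma: zaoz; SUR=ri; ASPECT=ma


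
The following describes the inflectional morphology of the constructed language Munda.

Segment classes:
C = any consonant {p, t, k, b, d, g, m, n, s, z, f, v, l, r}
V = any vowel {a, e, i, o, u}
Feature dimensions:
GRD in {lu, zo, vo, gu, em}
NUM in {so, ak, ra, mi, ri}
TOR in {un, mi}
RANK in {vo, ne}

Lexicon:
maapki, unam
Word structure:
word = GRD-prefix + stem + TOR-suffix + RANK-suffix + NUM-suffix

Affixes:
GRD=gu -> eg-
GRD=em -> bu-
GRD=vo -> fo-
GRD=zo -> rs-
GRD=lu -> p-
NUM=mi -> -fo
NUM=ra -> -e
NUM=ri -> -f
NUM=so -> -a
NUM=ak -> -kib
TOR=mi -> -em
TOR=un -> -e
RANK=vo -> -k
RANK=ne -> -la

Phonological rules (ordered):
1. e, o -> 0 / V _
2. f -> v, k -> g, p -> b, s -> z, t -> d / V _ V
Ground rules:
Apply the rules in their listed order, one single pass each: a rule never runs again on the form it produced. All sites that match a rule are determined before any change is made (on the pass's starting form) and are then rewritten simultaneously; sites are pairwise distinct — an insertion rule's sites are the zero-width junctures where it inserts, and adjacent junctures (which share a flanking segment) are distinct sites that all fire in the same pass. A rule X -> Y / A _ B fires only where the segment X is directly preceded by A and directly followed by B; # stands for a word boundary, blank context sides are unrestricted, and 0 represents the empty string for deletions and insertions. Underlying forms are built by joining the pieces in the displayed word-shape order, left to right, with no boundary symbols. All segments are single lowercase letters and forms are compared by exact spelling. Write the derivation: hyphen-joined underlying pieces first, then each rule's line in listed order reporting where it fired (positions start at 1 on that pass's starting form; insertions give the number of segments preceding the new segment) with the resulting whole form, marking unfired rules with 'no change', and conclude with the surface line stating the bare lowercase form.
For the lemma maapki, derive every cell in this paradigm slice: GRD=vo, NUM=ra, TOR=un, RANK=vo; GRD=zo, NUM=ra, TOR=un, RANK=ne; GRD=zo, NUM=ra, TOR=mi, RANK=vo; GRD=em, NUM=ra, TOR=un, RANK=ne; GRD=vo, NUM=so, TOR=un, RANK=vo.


cell GRD=vo, NUM=ra, TOR=un, RANK=vo:
underlying: fo-maapki-e-k-e
1. e, o -> 0 / V _: fires at position(s) 9: fomaapkike
2. f -> v, k -> g, p -> b, s -> z, t -> d / V _ V: fires at position(s) 9: fomaapkige
surface: fomaapkige

cell GRD=zo, NUM=ra, TOR=un, RANK=ne:
underlying: rs-maapki-e-la-e
1. e, o -> 0 / V _: fires at position(s) 9, 12: rsmaapkila
2. f -> v, k -> g, p -> b, s -> z, t -> d / V _ V: no change
surface: rsmaapkila

cell GRD=zo, NUM=ra, TOR=mi, RANK=vo:
underlying: rs-maapki-em-k-e
1. e, o -> 0 / V _: fires at position(s) 9: rsmaapkimke
2. f -> v, k -> g, p -> b, s -> z, t -> d / V _ V: no change
surface: rsmaapkimke

cell GRD=em, NUM=ra, TOR=un, RANK=ne:
underlying: bu-maapki-e-la-e
1. e, o -> 0 / V _: fires at position(s) 9, 12: bumaapkila
2. f -> v, k -> g, p -> b, s -> z, t -> d / V _ V: no change
surface: bumaapkila

cell GRD=vo, NUM=so, TOR=un, RANK=vo:
underlying: fo-maapki-e-k-a
1. e, o -> 0 / V _: fires at position(s) 9: fomaapkika
2. f -> v, k -> g, p -> b, s -> z, t -> d / V _ V: fires at position(s) 9: fomaapkiga
surface: fomaapkiga


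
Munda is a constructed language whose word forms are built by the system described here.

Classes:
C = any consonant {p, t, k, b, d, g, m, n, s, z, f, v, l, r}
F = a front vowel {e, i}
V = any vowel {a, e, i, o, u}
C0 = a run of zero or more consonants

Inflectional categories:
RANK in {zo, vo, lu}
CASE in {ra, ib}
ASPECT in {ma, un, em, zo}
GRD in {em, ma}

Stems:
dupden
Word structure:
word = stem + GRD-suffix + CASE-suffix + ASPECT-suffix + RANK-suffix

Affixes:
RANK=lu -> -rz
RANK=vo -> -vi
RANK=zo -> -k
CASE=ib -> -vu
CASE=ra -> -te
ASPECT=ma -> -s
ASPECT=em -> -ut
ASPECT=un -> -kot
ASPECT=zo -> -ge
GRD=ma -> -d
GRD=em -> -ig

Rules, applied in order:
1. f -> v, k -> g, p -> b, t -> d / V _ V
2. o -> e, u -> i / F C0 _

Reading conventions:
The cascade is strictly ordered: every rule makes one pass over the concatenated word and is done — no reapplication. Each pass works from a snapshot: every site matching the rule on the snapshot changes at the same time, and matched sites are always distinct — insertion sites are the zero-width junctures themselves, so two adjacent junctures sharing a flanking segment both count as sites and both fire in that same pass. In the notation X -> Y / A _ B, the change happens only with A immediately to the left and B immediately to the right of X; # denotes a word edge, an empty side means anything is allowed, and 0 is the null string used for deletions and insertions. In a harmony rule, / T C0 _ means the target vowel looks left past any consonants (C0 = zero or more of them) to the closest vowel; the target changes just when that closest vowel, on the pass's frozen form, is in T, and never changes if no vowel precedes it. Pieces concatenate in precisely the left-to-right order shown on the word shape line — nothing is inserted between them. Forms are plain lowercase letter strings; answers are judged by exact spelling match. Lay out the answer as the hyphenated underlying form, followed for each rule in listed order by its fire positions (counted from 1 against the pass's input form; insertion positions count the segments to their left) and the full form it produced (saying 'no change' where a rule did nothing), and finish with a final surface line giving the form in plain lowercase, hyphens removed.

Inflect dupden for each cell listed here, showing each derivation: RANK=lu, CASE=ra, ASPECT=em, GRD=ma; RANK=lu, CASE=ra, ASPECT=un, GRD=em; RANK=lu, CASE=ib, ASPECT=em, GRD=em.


cell RANK=lu, CASE=ra, ASPECT=em, GRD=ma:
underlying: dupden-d-te-ut-rz
1. f -> v, k -> g, p -> b, t -> d / V _ V: no change
2. o -> e, u -> i / F C0 _: fires at position(s) 10: dupdendteitrz
surface: dupdendteitrz

cell RANK=lu, CASE=ra, ASPECT=un, GRD=em:
underlying: dupden-ig-te-kot-rz
1. f -> v, k -> g, p -> b, t -> d / V _ V: fires at position(s) 11: dupdenigtegotrz
2. o -> e, u -> i / F C0 _: fires at position(s) 12: dupdenigtegetrz
surface: dupdenigtegetrz

cell RANK=lu, CASE=ib, ASPECT=em, GRD=em:
underlying: dupden-ig-vu-ut-rz
1. f -> v, k -> g, p -> b, t -> d / V _ V: no change
2. o -> e, u -> i / F C0 _: fires at position(s) 10: dupdenigviutrz
surface: dupdenigviutrz


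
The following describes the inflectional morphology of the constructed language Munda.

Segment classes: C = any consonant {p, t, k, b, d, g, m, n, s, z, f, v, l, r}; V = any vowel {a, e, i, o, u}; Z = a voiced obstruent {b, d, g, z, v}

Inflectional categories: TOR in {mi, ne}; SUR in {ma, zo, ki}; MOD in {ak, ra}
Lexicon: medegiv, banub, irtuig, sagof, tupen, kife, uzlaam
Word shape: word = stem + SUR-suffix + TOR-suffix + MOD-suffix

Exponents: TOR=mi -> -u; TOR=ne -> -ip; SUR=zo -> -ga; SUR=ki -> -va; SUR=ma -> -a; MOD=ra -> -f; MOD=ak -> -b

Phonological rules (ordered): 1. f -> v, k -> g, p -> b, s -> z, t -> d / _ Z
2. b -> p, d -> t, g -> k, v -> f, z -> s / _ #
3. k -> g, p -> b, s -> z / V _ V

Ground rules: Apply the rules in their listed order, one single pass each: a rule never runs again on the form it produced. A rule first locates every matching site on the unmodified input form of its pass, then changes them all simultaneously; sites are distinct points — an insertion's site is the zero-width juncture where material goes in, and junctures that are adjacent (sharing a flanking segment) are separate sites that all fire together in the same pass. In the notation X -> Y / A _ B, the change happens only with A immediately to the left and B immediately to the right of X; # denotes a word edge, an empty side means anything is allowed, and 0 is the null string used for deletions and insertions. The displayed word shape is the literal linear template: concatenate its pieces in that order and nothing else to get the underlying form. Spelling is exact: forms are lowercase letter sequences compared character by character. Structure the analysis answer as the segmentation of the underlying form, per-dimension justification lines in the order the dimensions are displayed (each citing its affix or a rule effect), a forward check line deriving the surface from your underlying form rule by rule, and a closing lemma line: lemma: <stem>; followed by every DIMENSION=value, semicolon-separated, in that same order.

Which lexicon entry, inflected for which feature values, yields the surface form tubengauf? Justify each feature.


underlying: tupen-ga-u-f
TOR=mi - signalled by the affix -u
SUR=zo - signalled by the affix -ga
MOD=ra - signalled by the affix -f
check: tupengauf -> tupengauf -> tupengauf -> tubengauf
lemma: tupen; TOR=mi; SUR=zo; MOD=ra


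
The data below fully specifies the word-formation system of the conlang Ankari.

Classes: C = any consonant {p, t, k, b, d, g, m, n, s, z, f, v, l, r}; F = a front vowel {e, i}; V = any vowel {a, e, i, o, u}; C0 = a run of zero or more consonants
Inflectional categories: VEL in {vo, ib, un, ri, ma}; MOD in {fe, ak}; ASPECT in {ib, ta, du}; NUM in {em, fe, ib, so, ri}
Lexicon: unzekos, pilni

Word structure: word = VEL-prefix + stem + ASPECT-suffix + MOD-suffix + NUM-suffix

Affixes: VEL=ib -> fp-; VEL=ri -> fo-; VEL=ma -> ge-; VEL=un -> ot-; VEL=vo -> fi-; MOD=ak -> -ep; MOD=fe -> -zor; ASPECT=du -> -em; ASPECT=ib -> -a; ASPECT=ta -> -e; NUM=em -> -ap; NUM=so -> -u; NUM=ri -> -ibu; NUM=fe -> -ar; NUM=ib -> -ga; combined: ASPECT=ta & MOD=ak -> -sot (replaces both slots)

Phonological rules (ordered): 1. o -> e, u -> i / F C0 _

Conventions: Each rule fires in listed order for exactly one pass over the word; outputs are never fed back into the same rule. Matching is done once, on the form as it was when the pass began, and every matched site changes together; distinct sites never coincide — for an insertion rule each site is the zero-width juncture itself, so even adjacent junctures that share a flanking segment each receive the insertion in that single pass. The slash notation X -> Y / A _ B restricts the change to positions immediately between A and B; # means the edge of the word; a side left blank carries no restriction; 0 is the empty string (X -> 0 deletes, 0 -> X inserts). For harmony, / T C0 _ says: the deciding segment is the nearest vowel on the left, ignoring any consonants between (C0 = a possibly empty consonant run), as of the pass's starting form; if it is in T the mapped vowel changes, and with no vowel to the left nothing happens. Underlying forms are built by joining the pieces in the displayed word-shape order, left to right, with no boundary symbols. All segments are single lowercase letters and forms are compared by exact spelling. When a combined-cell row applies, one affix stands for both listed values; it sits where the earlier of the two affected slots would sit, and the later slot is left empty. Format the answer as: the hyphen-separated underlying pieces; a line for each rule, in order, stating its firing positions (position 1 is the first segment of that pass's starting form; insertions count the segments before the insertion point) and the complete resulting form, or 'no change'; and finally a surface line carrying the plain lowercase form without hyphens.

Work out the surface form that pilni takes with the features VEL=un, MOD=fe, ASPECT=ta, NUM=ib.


underlying: ot-pilni-e-zor-ga
1. o -> e, u -> i / F C0 _: fires at position(s) 10: otpilniezerga
surface: otpilniezerga


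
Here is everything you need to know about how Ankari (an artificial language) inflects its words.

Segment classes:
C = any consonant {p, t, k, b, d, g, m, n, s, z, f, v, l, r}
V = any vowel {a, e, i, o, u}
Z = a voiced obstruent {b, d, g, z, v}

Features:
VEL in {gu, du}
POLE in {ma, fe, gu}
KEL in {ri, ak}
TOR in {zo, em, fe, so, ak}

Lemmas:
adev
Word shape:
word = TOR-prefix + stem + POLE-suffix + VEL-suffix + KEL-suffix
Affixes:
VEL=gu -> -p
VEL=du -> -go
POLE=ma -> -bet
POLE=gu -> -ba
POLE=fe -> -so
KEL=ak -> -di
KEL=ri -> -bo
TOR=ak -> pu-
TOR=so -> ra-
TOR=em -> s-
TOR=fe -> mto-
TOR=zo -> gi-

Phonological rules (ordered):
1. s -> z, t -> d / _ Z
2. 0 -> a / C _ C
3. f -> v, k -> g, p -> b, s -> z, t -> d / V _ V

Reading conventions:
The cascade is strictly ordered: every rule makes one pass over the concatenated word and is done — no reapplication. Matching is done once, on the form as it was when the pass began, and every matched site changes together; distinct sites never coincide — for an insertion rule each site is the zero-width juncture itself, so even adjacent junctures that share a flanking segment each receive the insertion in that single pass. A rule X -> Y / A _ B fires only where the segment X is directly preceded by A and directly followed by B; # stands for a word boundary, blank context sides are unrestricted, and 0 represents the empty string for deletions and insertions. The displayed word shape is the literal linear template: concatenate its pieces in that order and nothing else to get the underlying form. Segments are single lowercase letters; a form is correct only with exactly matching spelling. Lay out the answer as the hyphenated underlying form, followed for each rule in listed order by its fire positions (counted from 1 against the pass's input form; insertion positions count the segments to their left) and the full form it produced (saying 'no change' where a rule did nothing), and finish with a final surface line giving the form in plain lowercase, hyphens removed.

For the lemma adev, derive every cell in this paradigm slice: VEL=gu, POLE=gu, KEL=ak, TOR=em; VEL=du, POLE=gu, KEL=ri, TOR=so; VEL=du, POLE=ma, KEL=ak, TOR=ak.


cell VEL=gu, POLE=gu, KEL=ak, TOR=em:
underlying: s-adev-ba-p-di
1. s -> z, t -> d / _ Z: no change
2. 0 -> a / C _ C: inserts after position(s) 5, 8: sadevabapadi
3. f -> v, k -> g, p -> b, s -> z, t -> d / V _ V: fires at position(s) 9: sadevababadi
surface: sadevababadi

cell VEL=du, POLE=gu, KEL=ri, TOR=so:
underlying: ra-adev-ba-go-bo
1. s -> z, t -> d / _ Z: no change
2. 0 -> a / C _ C: inserts after position(s) 6: raadevabagobo
3. f -> v, k -> g, p -> b, s -> z, t -> d / V _ V: no change
surface: raadevabagobo

cell VEL=du, POLE=ma, KEL=ak, TOR=ak:
underlying: pu-adev-bet-go-di
1. s -> z, t -> d / _ Z: fires at position(s) 9: puadevbedgodi
2. 0 -> a / C _ C: inserts after position(s) 6, 9: puadevabedagodi
3. f -> v, k -> g, p -> b, s -> z, t -> d / V _ V: no change
surface: puadevabedagodi


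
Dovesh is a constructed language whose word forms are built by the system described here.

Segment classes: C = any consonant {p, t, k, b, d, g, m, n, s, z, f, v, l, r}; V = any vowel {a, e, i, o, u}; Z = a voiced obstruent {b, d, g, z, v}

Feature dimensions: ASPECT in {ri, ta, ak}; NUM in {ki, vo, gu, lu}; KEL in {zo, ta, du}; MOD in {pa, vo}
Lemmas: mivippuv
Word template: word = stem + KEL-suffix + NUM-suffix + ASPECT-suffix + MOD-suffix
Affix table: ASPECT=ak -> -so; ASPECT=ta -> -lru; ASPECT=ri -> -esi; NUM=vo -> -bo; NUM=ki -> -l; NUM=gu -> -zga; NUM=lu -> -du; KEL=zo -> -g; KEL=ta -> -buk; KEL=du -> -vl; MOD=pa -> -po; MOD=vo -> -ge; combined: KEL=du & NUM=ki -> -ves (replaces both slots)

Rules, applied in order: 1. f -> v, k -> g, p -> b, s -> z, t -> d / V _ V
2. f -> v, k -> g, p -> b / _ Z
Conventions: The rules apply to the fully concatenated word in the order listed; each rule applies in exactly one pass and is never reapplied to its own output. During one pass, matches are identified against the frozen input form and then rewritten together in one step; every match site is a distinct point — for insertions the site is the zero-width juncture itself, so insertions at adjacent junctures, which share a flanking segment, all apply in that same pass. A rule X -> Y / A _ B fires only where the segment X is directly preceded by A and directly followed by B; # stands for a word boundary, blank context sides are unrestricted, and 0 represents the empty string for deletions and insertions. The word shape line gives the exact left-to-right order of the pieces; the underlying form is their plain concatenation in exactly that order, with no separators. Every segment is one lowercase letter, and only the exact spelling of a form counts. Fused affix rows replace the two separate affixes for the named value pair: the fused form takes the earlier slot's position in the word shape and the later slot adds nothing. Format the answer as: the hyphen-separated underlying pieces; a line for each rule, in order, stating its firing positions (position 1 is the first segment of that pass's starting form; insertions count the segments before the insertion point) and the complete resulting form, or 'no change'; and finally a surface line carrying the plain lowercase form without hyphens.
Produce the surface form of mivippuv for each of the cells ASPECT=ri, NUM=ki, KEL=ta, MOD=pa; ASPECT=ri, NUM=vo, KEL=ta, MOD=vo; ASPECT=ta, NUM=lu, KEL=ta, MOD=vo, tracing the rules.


cell ASPECT=ri, NUM=ki, KEL=ta, MOD=pa:
underlying: mivippuv-buk-l-esi-po
1. f -> v, k -> g, p -> b, s -> z, t -> d / V _ V: fires at position(s) 14, 16: mivippuvbuklezibo
2. f -> v, k -> g, p -> b / _ Z: no change
surface: mivippuvbuklezibo

cell ASPECT=ri, NUM=vo, KEL=ta, MOD=vo:
underlying: mivippuv-buk-bo-esi-ge
1. f -> v, k -> g, p -> b, s -> z, t -> d / V _ V: fires at position(s) 15: mivippuvbukboezige
2. f -> v, k -> g, p -> b / _ Z: fires at position(s) 11: mivippuvbugboezige
surface: mivippuvbugboezige

cell ASPECT=ta, NUM=lu, KEL=ta, MOD=vo:
underlying: mivippuv-buk-du-lru-ge
1. f -> v, k -> g, p -> b, s -> z, t -> d / V _ V: no change
2. f -> v, k -> g, p -> b / _ Z: fires at position(s) 11: mivippuvbugdulruge
surface: mivippuvbugdulruge


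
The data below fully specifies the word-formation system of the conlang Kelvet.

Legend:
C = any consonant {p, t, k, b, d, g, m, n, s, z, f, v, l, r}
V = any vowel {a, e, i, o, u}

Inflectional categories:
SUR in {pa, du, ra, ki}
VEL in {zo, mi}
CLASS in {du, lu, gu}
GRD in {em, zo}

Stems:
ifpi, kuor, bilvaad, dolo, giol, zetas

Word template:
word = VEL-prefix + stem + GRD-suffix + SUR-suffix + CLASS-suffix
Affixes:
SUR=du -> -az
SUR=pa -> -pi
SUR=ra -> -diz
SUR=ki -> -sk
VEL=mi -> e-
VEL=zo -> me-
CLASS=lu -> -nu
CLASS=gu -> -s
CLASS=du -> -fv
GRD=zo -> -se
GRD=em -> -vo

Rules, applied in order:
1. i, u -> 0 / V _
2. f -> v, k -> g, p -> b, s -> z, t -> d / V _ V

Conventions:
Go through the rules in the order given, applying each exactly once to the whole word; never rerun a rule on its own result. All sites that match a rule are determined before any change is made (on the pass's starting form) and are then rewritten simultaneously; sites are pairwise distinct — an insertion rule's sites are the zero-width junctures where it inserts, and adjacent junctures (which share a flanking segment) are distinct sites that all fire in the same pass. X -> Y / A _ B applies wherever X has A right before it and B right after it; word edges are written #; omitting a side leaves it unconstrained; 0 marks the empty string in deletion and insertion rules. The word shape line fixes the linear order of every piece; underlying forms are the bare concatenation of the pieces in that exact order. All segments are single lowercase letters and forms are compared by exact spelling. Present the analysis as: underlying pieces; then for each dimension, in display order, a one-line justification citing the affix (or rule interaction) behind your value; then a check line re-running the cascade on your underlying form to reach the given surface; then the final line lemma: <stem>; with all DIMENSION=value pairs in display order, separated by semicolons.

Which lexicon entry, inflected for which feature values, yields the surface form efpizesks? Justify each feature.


underlying: e-ifpi-se-sk-s
SUR=ki - signalled by the affix -sk
VEL=mi - signalled by the affix e-
CLASS=gu - signalled by the affix -s
GRD=zo - signalled by the affix -se
check: eifpisesks -> efpisesks -> efpizesks
lemma: ifpi; SUR=ki; VEL=mi; CLASS=gu; GRD=zo
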